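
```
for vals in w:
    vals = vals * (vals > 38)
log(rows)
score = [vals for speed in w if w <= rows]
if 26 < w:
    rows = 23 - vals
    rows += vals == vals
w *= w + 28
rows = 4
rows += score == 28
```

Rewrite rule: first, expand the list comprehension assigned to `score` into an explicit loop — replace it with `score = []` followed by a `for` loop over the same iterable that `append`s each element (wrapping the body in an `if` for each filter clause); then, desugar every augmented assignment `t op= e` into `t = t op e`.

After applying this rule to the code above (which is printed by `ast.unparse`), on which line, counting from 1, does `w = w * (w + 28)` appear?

11

Transformed code:
for vals in w:
    vals = vals * (vals > 38)
log(rows)
score = []
for speed in w:
    if w <= rows:
        score.append(vals)
if 26 < w:
    rows = 23 - vals
    rows = rows + (vals == vals)
w = w * (w + 28)
rows = 4
rows = rows + (score == 28)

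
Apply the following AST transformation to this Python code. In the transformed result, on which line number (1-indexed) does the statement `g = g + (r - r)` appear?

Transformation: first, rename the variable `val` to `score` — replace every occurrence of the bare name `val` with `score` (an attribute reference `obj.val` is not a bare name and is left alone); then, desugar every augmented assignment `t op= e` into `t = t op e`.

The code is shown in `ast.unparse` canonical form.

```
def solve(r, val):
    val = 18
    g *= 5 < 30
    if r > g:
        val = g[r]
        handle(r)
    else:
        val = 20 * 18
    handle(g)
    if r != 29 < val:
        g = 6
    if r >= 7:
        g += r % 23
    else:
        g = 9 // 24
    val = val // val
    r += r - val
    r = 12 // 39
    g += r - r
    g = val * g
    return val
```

19

Transformed code:
def solve(r, score):
    score = 18
    g = g * (5 < 30)
    if r > g:
        score = g[r]
        handle(r)
    else:
        score = 20 * 18
    handle(g)
    if r != 29 < score:
        g = 6
    if r >= 7:
        g = g + r % 23
    else:
        g = 9 // 24
    score = score // score
    r = r + (r - score)
    r = 12 // 39
    g = g + (r - r)
    g = score * g
    return score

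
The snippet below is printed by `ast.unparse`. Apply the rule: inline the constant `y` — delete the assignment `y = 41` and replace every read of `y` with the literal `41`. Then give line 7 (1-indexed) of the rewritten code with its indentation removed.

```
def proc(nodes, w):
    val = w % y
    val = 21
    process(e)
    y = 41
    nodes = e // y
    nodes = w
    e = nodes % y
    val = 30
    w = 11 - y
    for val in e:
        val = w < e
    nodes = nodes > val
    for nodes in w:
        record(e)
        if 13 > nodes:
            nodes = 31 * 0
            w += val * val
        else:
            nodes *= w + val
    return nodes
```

e = nodes % 41

Transformed code:
def proc(nodes, w):
    val = w % 41
    val = 21
    process(e)
    nodes = e // 41
    nodes = w
    e = nodes % 41
    val = 30
    w = 11 - 41
    for val in e:
        val = w < e
    nodes = nodes > val
    for nodes in w:
        record(e)
        if 13 > nodes:
            nodes = 31 * 0
            w += val * val
        else:
            nodes *= w + val
    return nodes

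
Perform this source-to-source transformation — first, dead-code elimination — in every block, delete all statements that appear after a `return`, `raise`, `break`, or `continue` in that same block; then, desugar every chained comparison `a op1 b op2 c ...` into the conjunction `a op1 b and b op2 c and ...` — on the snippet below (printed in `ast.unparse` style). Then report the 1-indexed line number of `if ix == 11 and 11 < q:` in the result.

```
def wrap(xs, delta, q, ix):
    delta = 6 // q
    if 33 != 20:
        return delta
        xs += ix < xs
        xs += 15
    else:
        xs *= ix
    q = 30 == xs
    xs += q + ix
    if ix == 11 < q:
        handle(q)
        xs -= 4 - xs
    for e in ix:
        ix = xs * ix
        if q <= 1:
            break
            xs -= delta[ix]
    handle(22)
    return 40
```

Transformed code:
def wrap(xs, delta, q, ix):
    delta = 6 // q
    if 33 != 20:
        return delta
    else:
        xs *= ix
    q = 30 == xs
    xs += q + ix
    if ix == 11 and 11 < q:
        handle(q)
        xs -= 4 - xs
    for e in ix:
        ix = xs * ix
        if q <= 1:
            break
    handle(22)
    return 40

9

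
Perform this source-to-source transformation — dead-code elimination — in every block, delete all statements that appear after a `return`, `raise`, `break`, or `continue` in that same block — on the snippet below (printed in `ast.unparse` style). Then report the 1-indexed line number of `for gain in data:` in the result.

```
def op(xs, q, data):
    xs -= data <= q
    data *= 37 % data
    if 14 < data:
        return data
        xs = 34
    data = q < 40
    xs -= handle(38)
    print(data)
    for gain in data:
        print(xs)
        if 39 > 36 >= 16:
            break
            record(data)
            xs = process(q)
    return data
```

Transformed code:
def op(xs, q, data):
    xs -= data <= q
    data *= 37 % data
    if 14 < data:
        return data
    data = q < 40
    xs -= handle(38)
    print(data)
    for gain in data:
        print(xs)
        if 39 > 36 >= 16:
            break
    return data

9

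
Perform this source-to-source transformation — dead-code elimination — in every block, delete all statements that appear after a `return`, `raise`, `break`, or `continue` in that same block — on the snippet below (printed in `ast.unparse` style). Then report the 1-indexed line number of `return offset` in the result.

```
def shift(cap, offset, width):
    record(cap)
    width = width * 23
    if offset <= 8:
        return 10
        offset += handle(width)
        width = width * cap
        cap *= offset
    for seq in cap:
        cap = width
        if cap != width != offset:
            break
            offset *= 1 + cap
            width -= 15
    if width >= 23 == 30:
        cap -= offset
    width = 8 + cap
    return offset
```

Transformed code:
def shift(cap, offset, width):
    record(cap)
    width = width * 23
    if offset <= 8:
        return 10
    for seq in cap:
        cap = width
        if cap != width != offset:
            break
    if width >= 23 == 30:
        cap -= offset
    width = 8 + cap
    return offset

13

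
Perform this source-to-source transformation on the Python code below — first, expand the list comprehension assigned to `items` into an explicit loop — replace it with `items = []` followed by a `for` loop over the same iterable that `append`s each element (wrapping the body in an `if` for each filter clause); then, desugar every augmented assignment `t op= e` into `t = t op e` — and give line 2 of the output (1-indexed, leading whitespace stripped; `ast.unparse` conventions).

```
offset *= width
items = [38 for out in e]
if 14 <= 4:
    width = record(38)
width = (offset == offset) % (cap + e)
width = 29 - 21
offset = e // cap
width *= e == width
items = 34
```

items = []

Transformed code:
offset = offset * width
items = []
for out in e:
    items.append(38)
if 14 <= 4:
    width = record(38)
width = (offset == offset) % (cap + e)
width = 29 - 21
offset = e // cap
width = width * (e == width)
items = 34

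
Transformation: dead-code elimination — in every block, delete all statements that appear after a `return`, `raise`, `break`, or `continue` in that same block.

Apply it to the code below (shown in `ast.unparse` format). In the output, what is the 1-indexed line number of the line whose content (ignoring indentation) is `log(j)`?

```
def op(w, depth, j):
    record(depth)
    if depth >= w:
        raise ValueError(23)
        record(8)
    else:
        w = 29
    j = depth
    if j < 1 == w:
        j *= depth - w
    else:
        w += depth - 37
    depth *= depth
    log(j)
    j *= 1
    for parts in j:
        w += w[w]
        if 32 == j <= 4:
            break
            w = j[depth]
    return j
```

Transformed code:
def op(w, depth, j):
    record(depth)
    if depth >= w:
        raise ValueError(23)
    else:
        w = 29
    j = depth
    if j < 1 == w:
        j *= depth - w
    else:
        w += depth - 37
    depth *= depth
    log(j)
    j *= 1
    for parts in j:
        w += w[w]
        if 32 == j <= 4:
            break
    return j

13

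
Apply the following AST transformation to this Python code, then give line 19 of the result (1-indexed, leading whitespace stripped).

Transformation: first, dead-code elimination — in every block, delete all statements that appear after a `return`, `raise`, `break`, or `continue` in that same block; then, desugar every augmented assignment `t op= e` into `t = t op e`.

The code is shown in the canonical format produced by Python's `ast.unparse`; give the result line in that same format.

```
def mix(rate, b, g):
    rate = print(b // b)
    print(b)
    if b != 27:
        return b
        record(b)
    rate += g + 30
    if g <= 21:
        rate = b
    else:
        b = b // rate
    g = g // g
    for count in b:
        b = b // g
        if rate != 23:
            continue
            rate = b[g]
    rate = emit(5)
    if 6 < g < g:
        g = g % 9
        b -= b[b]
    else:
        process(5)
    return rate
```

b = b - b[b]

Transformed code:
def mix(rate, b, g):
    rate = print(b // b)
    print(b)
    if b != 27:
        return b
    rate = rate + (g + 30)
    if g <= 21:
        rate = b
    else:
        b = b // rate
    g = g // g
    for count in b:
        b = b // g
        if rate != 23:
            continue
    rate = emit(5)
    if 6 < g < g:
        g = g % 9
        b = b - b[b]
    else:
        process(5)
    return rate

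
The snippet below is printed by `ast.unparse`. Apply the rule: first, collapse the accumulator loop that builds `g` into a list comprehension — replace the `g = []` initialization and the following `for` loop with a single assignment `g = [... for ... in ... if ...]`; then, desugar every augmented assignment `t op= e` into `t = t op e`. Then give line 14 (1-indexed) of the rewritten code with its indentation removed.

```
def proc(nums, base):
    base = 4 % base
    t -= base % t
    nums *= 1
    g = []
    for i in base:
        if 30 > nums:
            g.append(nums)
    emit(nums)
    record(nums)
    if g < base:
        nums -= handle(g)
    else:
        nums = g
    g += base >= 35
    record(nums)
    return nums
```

Transformed code:
def proc(nums, base):
    base = 4 % base
    t = t - base % t
    nums = nums * 1
    g = [nums for i in base if 30 > nums]
    emit(nums)
    record(nums)
    if g < base:
        nums = nums - handle(g)
    else:
        nums = g
    g = g + (base >= 35)
    record(nums)
    return nums

return nums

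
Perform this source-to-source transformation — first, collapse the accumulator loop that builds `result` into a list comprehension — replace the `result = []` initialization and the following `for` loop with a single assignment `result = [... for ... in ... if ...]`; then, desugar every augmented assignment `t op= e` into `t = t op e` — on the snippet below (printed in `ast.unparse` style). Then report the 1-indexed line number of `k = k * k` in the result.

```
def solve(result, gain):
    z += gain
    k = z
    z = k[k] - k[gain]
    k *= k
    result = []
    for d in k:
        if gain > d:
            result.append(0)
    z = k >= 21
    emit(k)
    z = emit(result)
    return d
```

Transformed code:
def solve(result, gain):
    z = z + gain
    k = z
    z = k[k] - k[gain]
    k = k * k
    result = [0 for d in k if gain > d]
    z = k >= 21
    emit(k)
    z = emit(result)
    return d

5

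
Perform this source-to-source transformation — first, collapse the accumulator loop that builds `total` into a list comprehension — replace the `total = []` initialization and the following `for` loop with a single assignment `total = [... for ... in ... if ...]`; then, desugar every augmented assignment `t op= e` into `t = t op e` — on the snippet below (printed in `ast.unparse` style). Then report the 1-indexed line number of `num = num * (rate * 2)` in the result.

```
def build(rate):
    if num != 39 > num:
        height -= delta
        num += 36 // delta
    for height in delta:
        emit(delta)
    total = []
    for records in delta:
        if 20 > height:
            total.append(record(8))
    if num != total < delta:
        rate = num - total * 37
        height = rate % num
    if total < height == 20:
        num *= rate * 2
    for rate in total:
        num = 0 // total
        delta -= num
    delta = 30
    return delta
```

Transformed code:
def build(rate):
    if num != 39 > num:
        height = height - delta
        num = num + 36 // delta
    for height in delta:
        emit(delta)
    total = [record(8) for records in delta if 20 > height]
    if num != total < delta:
        rate = num - total * 37
        height = rate % num
    if total < height == 20:
        num = num * (rate * 2)
    for rate in total:
        num = 0 // total
        delta = delta - num
    delta = 30
    return delta

12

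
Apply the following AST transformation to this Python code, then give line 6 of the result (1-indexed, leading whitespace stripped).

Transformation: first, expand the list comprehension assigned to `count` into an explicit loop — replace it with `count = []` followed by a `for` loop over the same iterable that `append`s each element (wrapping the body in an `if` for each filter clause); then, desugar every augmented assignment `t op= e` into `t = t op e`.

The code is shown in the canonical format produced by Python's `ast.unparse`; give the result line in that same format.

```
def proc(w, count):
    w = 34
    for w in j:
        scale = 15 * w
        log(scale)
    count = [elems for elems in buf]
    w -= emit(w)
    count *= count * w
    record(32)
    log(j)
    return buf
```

count = []

Transformed code:
def proc(w, count):
    w = 34
    for w in j:
        scale = 15 * w
        log(scale)
    count = []
    for elems in buf:
        count.append(elems)
    w = w - emit(w)
    count = count * (count * w)
    record(32)
    log(j)
    return buf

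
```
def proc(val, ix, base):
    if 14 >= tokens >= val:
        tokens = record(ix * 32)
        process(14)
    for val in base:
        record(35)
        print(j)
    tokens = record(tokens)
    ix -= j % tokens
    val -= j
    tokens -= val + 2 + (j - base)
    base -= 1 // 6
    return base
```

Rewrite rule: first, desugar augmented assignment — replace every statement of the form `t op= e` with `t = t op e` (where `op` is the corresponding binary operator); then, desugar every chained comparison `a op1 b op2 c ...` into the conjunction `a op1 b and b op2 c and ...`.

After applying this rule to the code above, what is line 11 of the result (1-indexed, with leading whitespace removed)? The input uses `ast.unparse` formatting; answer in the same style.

tokens = tokens - (val + 2 + (j - base))

Transformed code:
def proc(val, ix, base):
    if 14 >= tokens and tokens >= val:
        tokens = record(ix * 32)
        process(14)
    for val in base:
        record(35)
        print(j)
    tokens = record(tokens)
    ix = ix - j % tokens
    val = val - j
    tokens = tokens - (val + 2 + (j - base))
    base = base - 1 // 6
    return base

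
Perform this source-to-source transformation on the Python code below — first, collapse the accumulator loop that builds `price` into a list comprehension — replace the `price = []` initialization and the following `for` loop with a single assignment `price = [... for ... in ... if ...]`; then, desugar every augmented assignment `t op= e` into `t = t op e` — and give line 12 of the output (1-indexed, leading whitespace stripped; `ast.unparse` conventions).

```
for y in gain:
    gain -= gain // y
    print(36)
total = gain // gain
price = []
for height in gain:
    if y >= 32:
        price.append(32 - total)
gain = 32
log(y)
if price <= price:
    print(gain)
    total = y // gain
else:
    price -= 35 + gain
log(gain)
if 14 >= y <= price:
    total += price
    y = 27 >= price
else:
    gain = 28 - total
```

price = price - (35 + gain)

Transformed code:
for y in gain:
    gain = gain - gain // y
    print(36)
total = gain // gain
price = [32 - total for height in gain if y >= 32]
gain = 32
log(y)
if price <= price:
    print(gain)
    total = y // gain
else:
    price = price - (35 + gain)
log(gain)
if 14 >= y <= price:
    total = total + price
    y = 27 >= price
else:
    gain = 28 - total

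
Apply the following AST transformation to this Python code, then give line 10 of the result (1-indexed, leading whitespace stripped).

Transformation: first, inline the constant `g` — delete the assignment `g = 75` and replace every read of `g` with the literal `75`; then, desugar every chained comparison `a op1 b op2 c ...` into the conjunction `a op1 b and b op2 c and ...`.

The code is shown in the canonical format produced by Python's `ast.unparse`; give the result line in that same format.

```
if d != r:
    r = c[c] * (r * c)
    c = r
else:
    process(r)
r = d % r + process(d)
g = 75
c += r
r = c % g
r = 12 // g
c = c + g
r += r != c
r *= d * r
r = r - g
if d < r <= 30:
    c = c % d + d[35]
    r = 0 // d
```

c = c + 75

Transformed code:
if d != r:
    r = c[c] * (r * c)
    c = r
else:
    process(r)
r = d % r + process(d)
c += r
r = c % 75
r = 12 // 75
c = c + 75
r += r != c
r *= d * r
r = r - 75
if d < r and r <= 30:
    c = c % d + d[35]
    r = 0 // d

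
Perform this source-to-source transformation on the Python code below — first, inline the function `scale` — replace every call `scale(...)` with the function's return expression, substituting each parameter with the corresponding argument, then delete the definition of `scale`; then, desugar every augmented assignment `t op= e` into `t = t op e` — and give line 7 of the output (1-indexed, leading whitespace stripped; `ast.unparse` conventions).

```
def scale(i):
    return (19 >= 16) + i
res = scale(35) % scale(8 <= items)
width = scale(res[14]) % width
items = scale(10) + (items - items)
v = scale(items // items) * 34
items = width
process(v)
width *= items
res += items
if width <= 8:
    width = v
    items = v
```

width = width * items

Transformed code:
res = ((19 >= 16) + 35) % ((19 >= 16) + (8 <= items))
width = ((19 >= 16) + res[14]) % width
items = (19 >= 16) + 10 + (items - items)
v = ((19 >= 16) + items // items) * 34
items = width
process(v)
width = width * items
res = res + items
if width <= 8:
    width = v
    items = v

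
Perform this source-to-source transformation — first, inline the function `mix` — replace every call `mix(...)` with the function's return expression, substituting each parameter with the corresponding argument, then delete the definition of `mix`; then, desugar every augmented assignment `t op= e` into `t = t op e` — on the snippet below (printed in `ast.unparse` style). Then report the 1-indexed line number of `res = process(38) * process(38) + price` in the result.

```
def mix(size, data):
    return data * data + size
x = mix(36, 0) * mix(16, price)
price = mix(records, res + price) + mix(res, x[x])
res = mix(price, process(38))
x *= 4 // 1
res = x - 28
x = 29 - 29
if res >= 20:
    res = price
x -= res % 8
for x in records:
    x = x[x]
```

Transformed code:
x = (0 * 0 + 36) * (price * price + 16)
price = (res + price) * (res + price) + records + (x[x] * x[x] + res)
res = process(38) * process(38) + price
x = x * (4 // 1)
res = x - 28
x = 29 - 29
if res >= 20:
    res = price
x = x - res % 8
for x in records:
    x = x[x]

3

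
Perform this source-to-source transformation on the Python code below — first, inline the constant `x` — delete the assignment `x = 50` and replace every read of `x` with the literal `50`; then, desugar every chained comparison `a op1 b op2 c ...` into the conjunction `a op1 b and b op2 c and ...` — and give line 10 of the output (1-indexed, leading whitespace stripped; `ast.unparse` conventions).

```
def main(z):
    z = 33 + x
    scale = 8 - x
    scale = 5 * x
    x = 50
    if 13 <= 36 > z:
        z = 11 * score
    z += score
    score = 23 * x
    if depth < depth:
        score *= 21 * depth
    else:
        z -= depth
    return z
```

Transformed code:
def main(z):
    z = 33 + 50
    scale = 8 - 50
    scale = 5 * 50
    if 13 <= 36 and 36 > z:
        z = 11 * score
    z += score
    score = 23 * 50
    if depth < depth:
        score *= 21 * depth
    else:
        z -= depth
    return z

score *= 21 * depth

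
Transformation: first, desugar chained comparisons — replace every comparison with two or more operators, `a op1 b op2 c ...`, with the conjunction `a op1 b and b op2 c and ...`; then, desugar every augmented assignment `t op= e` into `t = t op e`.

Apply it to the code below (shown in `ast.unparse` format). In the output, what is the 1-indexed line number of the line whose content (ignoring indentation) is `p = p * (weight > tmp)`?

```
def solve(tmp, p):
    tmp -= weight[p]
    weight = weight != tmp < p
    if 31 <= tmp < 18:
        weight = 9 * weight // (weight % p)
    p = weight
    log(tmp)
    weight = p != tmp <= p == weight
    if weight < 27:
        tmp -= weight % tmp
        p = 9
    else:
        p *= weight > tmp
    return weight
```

13

Transformed code:
def solve(tmp, p):
    tmp = tmp - weight[p]
    weight = weight != tmp and tmp < p
    if 31 <= tmp and tmp < 18:
        weight = 9 * weight // (weight % p)
    p = weight
    log(tmp)
    weight = p != tmp and tmp <= p and (p == weight)
    if weight < 27:
        tmp = tmp - weight % tmp
        p = 9
    else:
        p = p * (weight > tmp)
    return weight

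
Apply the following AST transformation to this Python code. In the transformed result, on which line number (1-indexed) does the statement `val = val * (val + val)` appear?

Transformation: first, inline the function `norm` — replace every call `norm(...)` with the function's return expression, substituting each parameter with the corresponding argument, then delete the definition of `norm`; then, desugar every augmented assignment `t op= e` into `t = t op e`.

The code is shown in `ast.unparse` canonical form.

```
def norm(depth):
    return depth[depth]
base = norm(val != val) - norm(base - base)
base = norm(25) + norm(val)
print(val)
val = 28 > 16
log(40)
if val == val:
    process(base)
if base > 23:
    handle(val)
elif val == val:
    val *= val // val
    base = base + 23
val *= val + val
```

Transformed code:
base = (val != val)[val != val] - (base - base)[base - base]
base = 25[25] + val[val]
print(val)
val = 28 > 16
log(40)
if val == val:
    process(base)
if base > 23:
    handle(val)
elif val == val:
    val = val * (val // val)
    base = base + 23
val = val * (val + val)

13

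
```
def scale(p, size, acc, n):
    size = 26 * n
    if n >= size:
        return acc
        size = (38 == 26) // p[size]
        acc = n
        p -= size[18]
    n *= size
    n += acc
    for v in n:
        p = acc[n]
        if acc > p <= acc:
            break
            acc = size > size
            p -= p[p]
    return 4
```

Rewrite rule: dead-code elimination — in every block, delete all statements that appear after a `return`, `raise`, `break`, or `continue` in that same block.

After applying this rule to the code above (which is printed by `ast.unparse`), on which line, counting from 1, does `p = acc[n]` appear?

Transformed code:
def scale(p, size, acc, n):
    size = 26 * n
    if n >= size:
        return acc
    n *= size
    n += acc
    for v in n:
        p = acc[n]
        if acc > p <= acc:
            break
    return 4

8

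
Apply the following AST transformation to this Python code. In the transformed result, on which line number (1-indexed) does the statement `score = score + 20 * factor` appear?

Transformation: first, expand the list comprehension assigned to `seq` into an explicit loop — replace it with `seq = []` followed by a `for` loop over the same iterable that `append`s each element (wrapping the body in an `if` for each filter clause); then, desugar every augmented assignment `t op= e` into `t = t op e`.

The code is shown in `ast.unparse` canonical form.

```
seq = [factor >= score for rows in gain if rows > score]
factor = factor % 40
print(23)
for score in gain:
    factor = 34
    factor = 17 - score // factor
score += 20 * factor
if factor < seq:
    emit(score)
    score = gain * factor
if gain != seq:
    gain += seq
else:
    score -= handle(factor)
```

Transformed code:
seq = []
for rows in gain:
    if rows > score:
        seq.append(factor >= score)
factor = factor % 40
print(23)
for score in gain:
    factor = 34
    factor = 17 - score // factor
score = score + 20 * factor
if factor < seq:
    emit(score)
    score = gain * factor
if gain != seq:
    gain = gain + seq
else:
    score = score - handle(factor)

10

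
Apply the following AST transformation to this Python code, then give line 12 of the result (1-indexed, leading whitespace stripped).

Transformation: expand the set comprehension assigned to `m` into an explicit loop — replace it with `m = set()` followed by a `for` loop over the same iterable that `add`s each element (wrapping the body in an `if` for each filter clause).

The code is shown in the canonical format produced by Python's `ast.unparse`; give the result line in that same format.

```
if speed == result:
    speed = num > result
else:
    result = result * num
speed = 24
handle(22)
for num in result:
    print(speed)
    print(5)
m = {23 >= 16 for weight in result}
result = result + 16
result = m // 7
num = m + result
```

m.add(23 >= 16)

Transformed code:
if speed == result:
    speed = num > result
else:
    result = result * num
speed = 24
handle(22)
for num in result:
    print(speed)
    print(5)
m = set()
for weight in result:
    m.add(23 >= 16)
result = result + 16
result = m // 7
num = m + result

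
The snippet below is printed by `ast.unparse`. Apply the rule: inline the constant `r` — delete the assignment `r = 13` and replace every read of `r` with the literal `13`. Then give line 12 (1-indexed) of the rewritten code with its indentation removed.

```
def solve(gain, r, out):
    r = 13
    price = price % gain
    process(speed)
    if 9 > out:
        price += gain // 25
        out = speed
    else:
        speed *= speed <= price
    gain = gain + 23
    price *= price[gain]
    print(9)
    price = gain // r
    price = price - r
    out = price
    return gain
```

price = gain // 13

Transformed code:
def solve(gain, r, out):
    price = price % gain
    process(speed)
    if 9 > out:
        price += gain // 25
        out = speed
    else:
        speed *= speed <= price
    gain = gain + 23
    price *= price[gain]
    print(9)
    price = gain // 13
    price = price - 13
    out = price
    return gain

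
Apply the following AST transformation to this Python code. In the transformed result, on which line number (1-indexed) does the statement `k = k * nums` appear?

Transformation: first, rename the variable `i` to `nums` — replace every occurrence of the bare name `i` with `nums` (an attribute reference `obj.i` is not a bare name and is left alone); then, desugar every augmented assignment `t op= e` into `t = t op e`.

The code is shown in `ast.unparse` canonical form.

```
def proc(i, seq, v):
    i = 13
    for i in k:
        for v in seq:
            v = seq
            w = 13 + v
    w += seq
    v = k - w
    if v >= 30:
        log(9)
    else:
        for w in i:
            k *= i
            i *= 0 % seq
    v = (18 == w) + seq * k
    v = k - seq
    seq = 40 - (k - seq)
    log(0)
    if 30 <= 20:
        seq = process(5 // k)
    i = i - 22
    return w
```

13

Transformed code:
def proc(nums, seq, v):
    nums = 13
    for nums in k:
        for v in seq:
            v = seq
            w = 13 + v
    w = w + seq
    v = k - w
    if v >= 30:
        log(9)
    else:
        for w in nums:
            k = k * nums
            nums = nums * (0 % seq)
    v = (18 == w) + seq * k
    v = k - seq
    seq = 40 - (k - seq)
    log(0)
    if 30 <= 20:
        seq = process(5 // k)
    nums = nums - 22
    return w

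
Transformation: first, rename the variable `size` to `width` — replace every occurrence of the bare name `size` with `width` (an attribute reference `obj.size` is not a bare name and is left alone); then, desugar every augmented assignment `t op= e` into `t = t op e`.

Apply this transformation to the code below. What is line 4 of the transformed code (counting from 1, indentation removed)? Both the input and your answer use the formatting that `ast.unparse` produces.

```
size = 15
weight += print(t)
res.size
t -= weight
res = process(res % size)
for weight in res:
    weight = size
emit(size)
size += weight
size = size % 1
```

Transformed code:
width = 15
weight = weight + print(t)
res.size
t = t - weight
res = process(res % width)
for weight in res:
    weight = width
emit(width)
width = width + weight
width = width % 1

t = t - weight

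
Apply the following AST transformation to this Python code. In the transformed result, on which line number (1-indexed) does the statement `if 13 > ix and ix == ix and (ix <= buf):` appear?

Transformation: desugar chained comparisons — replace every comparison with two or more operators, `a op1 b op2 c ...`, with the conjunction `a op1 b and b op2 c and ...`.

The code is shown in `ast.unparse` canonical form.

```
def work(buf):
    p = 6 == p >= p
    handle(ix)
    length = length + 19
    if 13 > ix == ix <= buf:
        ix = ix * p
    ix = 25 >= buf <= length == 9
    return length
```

Transformed code:
def work(buf):
    p = 6 == p and p >= p
    handle(ix)
    length = length + 19
    if 13 > ix and ix == ix and (ix <= buf):
        ix = ix * p
    ix = 25 >= buf and buf <= length and (length == 9)
    return length

5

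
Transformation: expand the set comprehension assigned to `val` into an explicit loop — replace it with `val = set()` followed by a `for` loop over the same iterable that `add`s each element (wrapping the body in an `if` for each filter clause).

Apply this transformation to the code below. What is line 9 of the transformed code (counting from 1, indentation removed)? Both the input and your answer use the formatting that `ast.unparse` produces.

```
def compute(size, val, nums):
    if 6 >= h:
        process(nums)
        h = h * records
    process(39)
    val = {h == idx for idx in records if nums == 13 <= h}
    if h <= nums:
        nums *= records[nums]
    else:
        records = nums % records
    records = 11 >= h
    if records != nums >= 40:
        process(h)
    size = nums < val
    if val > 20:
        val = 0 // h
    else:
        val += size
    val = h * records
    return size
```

val.add(h == idx)

Transformed code:
def compute(size, val, nums):
    if 6 >= h:
        process(nums)
        h = h * records
    process(39)
    val = set()
    for idx in records:
        if nums == 13 <= h:
            val.add(h == idx)
    if h <= nums:
        nums *= records[nums]
    else:
        records = nums % records
    records = 11 >= h
    if records != nums >= 40:
        process(h)
    size = nums < val
    if val > 20:
        val = 0 // h
    else:
        val += size
    val = h * records
    return size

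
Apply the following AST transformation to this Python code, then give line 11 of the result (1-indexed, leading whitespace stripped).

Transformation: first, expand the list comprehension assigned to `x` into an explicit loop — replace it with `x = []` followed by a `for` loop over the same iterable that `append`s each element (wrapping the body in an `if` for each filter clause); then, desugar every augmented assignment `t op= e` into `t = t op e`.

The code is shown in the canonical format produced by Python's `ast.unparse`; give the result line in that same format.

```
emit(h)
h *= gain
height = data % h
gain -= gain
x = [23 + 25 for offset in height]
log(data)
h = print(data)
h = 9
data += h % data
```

data = data + h % data

Transformed code:
emit(h)
h = h * gain
height = data % h
gain = gain - gain
x = []
for offset in height:
    x.append(23 + 25)
log(data)
h = print(data)
h = 9
data = data + h % data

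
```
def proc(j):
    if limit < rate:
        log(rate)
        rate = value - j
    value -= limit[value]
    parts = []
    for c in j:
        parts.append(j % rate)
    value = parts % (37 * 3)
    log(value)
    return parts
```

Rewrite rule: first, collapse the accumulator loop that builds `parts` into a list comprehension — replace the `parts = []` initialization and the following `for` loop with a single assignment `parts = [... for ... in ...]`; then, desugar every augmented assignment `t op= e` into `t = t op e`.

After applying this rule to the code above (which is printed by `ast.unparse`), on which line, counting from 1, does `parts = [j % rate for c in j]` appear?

6

Transformed code:
def proc(j):
    if limit < rate:
        log(rate)
        rate = value - j
    value = value - limit[value]
    parts = [j % rate for c in j]
    value = parts % (37 * 3)
    log(value)
    return parts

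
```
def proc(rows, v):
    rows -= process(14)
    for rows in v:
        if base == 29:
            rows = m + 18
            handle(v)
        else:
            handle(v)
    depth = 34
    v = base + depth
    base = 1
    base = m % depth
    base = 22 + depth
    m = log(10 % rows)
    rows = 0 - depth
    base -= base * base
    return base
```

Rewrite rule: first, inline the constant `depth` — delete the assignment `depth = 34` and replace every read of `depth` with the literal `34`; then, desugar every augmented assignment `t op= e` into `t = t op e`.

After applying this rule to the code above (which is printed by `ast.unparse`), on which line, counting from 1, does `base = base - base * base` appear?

15

Transformed code:
def proc(rows, v):
    rows = rows - process(14)
    for rows in v:
        if base == 29:
            rows = m + 18
            handle(v)
        else:
            handle(v)
    v = base + 34
    base = 1
    base = m % 34
    base = 22 + 34
    m = log(10 % rows)
    rows = 0 - 34
    base = base - base * base
    return base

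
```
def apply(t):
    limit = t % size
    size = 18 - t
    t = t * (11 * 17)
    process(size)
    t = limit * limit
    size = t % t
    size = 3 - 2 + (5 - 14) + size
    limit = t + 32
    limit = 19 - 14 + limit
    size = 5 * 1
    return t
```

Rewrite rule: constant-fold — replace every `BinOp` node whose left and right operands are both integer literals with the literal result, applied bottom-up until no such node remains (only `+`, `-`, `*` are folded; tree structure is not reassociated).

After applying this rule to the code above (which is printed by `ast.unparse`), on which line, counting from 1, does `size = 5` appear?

Transformed code:
def apply(t):
    limit = t % size
    size = 18 - t
    t = t * 187
    process(size)
    t = limit * limit
    size = t % t
    size = -8 + size
    limit = t + 32
    limit = 5 + limit
    size = 5
    return t

11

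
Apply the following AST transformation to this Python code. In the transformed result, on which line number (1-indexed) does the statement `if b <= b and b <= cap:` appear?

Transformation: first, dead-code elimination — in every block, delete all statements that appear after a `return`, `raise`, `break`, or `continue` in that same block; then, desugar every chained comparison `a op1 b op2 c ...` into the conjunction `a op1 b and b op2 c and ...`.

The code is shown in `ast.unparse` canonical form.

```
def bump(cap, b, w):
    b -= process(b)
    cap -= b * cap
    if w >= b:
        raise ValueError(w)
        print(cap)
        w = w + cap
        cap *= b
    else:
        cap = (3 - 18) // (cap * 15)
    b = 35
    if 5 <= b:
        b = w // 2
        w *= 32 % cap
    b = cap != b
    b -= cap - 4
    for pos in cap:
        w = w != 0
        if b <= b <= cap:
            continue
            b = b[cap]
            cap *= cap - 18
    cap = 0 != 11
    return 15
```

16

Transformed code:
def bump(cap, b, w):
    b -= process(b)
    cap -= b * cap
    if w >= b:
        raise ValueError(w)
    else:
        cap = (3 - 18) // (cap * 15)
    b = 35
    if 5 <= b:
        b = w // 2
        w *= 32 % cap
    b = cap != b
    b -= cap - 4
    for pos in cap:
        w = w != 0
        if b <= b and b <= cap:
            continue
    cap = 0 != 11
    return 15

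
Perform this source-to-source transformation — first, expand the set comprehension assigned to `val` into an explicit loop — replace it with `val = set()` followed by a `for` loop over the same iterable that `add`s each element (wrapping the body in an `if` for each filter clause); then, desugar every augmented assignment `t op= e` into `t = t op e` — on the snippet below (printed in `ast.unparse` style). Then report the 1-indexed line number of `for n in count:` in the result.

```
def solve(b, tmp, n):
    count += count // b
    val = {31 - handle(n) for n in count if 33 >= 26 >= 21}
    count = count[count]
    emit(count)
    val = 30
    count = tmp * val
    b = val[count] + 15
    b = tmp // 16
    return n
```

4

Transformed code:
def solve(b, tmp, n):
    count = count + count // b
    val = set()
    for n in count:
        if 33 >= 26 >= 21:
            val.add(31 - handle(n))
    count = count[count]
    emit(count)
    val = 30
    count = tmp * val
    b = val[count] + 15
    b = tmp // 16
    return n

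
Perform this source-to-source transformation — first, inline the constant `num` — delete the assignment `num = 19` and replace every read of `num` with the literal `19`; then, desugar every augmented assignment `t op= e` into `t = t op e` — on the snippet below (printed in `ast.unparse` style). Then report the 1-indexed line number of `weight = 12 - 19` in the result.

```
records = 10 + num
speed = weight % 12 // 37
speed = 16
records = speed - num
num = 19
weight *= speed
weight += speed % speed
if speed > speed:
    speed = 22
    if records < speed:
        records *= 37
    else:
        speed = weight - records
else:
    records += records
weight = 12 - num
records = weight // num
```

Transformed code:
records = 10 + 19
speed = weight % 12 // 37
speed = 16
records = speed - 19
weight = weight * speed
weight = weight + speed % speed
if speed > speed:
    speed = 22
    if records < speed:
        records = records * 37
    else:
        speed = weight - records
else:
    records = records + records
weight = 12 - 19
records = weight // 19

15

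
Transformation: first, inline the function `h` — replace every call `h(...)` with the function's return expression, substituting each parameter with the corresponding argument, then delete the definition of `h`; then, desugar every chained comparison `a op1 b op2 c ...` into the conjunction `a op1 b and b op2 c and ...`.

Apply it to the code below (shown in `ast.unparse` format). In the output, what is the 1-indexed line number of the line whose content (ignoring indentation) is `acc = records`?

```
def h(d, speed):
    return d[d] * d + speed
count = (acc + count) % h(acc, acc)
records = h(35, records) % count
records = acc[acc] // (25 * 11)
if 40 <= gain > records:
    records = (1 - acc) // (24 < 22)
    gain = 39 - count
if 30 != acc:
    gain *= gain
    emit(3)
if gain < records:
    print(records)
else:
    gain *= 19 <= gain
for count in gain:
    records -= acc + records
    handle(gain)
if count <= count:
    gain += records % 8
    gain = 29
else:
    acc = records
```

Transformed code:
count = (acc + count) % (acc[acc] * acc + acc)
records = (35[35] * 35 + records) % count
records = acc[acc] // (25 * 11)
if 40 <= gain and gain > records:
    records = (1 - acc) // (24 < 22)
    gain = 39 - count
if 30 != acc:
    gain *= gain
    emit(3)
if gain < records:
    print(records)
else:
    gain *= 19 <= gain
for count in gain:
    records -= acc + records
    handle(gain)
if count <= count:
    gain += records % 8
    gain = 29
else:
    acc = records

21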